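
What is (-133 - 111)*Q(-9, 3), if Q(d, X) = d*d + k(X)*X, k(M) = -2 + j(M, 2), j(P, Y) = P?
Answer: -20496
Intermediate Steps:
k(M) = -2 + M
Q(d, X) = d² + X*(-2 + X) (Q(d, X) = d*d + (-2 + X)*X = d² + X*(-2 + X))
(-133 - 111)*Q(-9, 3) = (-133 - 111)*((-9)² + 3*(-2 + 3)) = -244*(81 + 3*1) = -244*(81 + 3) = -244*84 = -20496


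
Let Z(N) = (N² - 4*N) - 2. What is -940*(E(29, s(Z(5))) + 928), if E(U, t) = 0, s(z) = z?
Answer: -872320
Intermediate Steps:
Z(N) = -2 + N² - 4*N
-940*(E(29, s(Z(5))) + 928) = -940*(0 + 928) = -940*928 = -872320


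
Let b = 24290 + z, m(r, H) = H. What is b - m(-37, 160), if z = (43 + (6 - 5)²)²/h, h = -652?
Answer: 3932706/163 ≈ 24127.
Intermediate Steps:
z = -484/163 (z = (43 + (6 - 5)²)²/(-652) = (43 + 1²)²*(-1/652) = (43 + 1)²*(-1/652) = 44²*(-1/652) = 1936*(-1/652) = -484/163 ≈ -2.9693)
b = 3958786/163 (b = 24290 - 484/163 = 3958786/163 ≈ 24287.)
b - m(-37, 160) = 3958786/163 - 1*160 = 3958786/163 - 160 = 3932706/163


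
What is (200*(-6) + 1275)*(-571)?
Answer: -42825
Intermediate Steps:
(200*(-6) + 1275)*(-571) = (-1200 + 1275)*(-571) = 75*(-571) = -42825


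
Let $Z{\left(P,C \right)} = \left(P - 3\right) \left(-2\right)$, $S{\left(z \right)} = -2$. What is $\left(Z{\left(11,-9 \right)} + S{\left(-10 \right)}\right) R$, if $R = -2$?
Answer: $36$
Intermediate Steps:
$Z{\left(P,C \right)} = 6 - 2 P$ ($Z{\left(P,C \right)} = \left(-3 + P\right) \left(-2\right) = 6 - 2 P$)
$\left(Z{\left(11,-9 \right)} + S{\left(-10 \right)}\right) R = \left(\left(6 - 22\right) - 2\right) \left(-2\right) = \left(-16 - 2\right) \left(-2\right) = \left(-18\right) \left(-2\right) = 36$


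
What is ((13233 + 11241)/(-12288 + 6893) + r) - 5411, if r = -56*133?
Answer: -69398779/5395 ≈ -12864.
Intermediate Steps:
r = -7448
((13233 + 11241)/(-12288 + 6893) + r) - 5411 = ((13233 + 11241)/(-12288 + 6893) - 7448) - 5411 = (24474/(-5395) - 7448) - 5411 = (24474*(-1/5395) - 7448) - 5411 = (-24474/5395 - 7448) - 5411 = -40206434/5395 - 5411 = -69398779/5395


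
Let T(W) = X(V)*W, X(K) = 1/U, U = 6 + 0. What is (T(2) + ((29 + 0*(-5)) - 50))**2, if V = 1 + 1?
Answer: 3844/9 ≈ 427.11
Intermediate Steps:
U = 6
V = 2
X(K) = 1/6
T(W) = W/6
(T(2) + ((29 + 0*(-5)) - 50))**2 = ((1/6)*2 + ((29 + 0*(-5)) - 50))**2 = (1/3 + ((29 + 0) - 50))**2 = (1/3 + (29 - 50))**2 = (1/3 - 21)**2 = (-62/3)**2 = 3844/9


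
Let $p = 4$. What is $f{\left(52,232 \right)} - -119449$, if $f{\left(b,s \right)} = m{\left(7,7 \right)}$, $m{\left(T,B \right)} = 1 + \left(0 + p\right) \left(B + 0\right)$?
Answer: $119478$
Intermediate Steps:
$m{\left(T,B \right)} = 1 + 4 B$ ($m{\left(T,B \right)} = 1 + \left(0 + 4\right) \left(B + 0\right) = 1 + 4 B$)
$f{\left(b,s \right)} = 29$ ($f{\left(b,s \right)} = 1 + 4 \cdot 7 = 1 + 28 = 29$)
$f{\left(52,232 \right)} - -119449 = 29 - -119449 = 29 + 119449 = 119478$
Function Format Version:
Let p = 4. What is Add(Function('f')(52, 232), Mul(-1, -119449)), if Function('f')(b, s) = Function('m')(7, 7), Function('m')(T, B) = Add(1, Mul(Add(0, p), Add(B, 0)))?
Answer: 119478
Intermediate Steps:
Function('m')(T, B) = Add(1, Mul(4, B)) (Function('m')(T, B) = Add(1, Mul(Add(0, 4), Add(B, 0))) = Add(1, Mul(4, B)))
Function('f')(b, s) = 29 (Function('f')(b, s) = Add(1, Mul(4, 7)) = Add(1, 28) = 29)
Add(Function('f')(52, 232), Mul(-1, -119449)) = Add(29, Mul(-1, -119449)) = Add(29, 119449) = 119478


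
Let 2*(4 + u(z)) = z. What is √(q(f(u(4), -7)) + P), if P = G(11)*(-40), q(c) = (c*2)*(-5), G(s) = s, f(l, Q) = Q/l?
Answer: 5*I*√19 ≈ 21.794*I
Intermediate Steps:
u(z) = -4 + z/2
q(c) = -10*c (q(c) = (2*c)*(-5) = -10*c)
P = -440 (P = 11*(-40) = -440)
√(q(f(u(4), -7)) + P) = √(-(-70)/(-4 + (½)*4) - 440) = √(-(-70)/(-4 + 2) - 440) = √(-(-70)/(-2) - 440) = √(-(-70)*(-1)/2 - 440) = √(-10*7/2 - 440) = √(-35 - 440) = √(-475) = 5*I*√19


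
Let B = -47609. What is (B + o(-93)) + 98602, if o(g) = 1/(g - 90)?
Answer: 9331718/183 ≈ 50993.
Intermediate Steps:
o(g) = 1/(-90 + g)
(B + o(-93)) + 98602 = (-47609 + 1/(-90 - 93)) + 98602 = (-47609 + 1/(-183)) + 98602 = (-47609 - 1/183) + 98602 = -8712448/183 + 98602 = 9331718/183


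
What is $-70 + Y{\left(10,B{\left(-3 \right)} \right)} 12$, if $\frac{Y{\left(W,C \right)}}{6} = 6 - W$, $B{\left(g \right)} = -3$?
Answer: $-358$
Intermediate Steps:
$Y{\left(W,C \right)} = 36 - 6 W$ ($Y{\left(W,C \right)} = 6 \left(6 - W\right) = 36 - 6 W$)
$-70 + Y{\left(10,B{\left(-3 \right)} \right)} 12 = -70 + \left(36 - 60\right) 12 = -70 - 288 = -358$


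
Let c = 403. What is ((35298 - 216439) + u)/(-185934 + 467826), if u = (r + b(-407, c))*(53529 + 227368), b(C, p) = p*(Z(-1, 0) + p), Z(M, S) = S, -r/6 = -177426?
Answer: 28720883872/23491 ≈ 1.2226e+6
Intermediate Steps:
r = 1064556 (r = -6*(-177426) = 1064556)
b(C, p) = p**2 (b(C, p) = p*(0 + p) = p*p = p**2)
u = 344650787605 (u = (1064556 + 403**2)*(53529 + 227368) = (1064556 + 162409)*280897 = 1226965*280897 = 344650787605)
((35298 - 216439) + u)/(-185934 + 467826) = ((35298 - 216439) + 344650787605)/(-185934 + 467826) = (-181141 + 344650787605)/281892 = 344650606464*(1/281892) = 28720883872/23491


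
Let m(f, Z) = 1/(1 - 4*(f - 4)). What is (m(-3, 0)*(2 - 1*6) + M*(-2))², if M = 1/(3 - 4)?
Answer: 2916/841 ≈ 3.4673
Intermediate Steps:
M = -1 (M = 1/(-1) = -1)
m(f, Z) = 1/(17 - 4*f) (m(f, Z) = 1/(1 - 4*(-4 + f)) = 1/(1 + (16 - 4*f)) = 1/(17 - 4*f))
(m(-3, 0)*(2 - 1*6) + M*(-2))² = ((-1/(-17 + 4*(-3)))*(2 - 1*6) - 1*(-2))² = ((-1/(-17 - 12))*(2 - 6) + 2)² = (-1/(-29)*(-4) + 2)² = (-1*(-1/29)*(-4) + 2)² = ((1/29)*(-4) + 2)² = (-4/29 + 2)² = (54/29)² = 2916/841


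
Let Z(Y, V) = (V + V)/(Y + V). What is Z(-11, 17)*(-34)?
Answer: -578/3 ≈ -192.67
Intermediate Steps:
Z(Y, V) = 2*V/(V + Y) (Z(Y, V) = (2*V)/(V + Y) = 2*V/(V + Y))
Z(-11, 17)*(-34) = (2*17/(17 - 11))*(-34) = (2*17/6)*(-34) = (2*17*(⅙))*(-34) = (17/3)*(-34) = -578/3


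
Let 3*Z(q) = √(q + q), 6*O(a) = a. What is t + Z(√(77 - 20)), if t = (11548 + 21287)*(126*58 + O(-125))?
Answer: 478548235/2 + √2*57^(¼)/3 ≈ 2.3927e+8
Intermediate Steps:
O(a) = a/6
t = 478548235/2 (t = (11548 + 21287)*(126*58 + (⅙)*(-125)) = 32835*(7308 - 125/6) = 32835*(43723/6) = 478548235/2 ≈ 2.3927e+8)
Z(q) = √2*√q/3 (Z(q) = √(q + q)/3 = √(2*q)/3 = (√2*√q)/3 = √2*√q/3)
t + Z(√(77 - 20)) = 478548235/2 + √2*√(√(77 - 20))/3 = 478548235/2 + √2*√(√57)/3 = 478548235/2 + √2*57^(¼)/3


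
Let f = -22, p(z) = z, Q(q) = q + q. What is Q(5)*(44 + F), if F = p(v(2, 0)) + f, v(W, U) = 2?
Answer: 240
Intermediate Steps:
Q(q) = 2*q
F = -20 (F = 2 - 22 = -20)
Q(5)*(44 + F) = (2*5)*(44 - 20) = 10*24 = 240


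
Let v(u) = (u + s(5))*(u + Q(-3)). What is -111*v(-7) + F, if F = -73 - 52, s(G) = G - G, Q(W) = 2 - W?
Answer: -1679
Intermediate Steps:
s(G) = 0
F = -125
v(u) = u*(5 + u) (v(u) = (u + 0)*(u + (2 - 1*(-3))) = u*(u + (2 + 3)) = u*(u + 5) = u*(5 + u))
-111*v(-7) + F = -(-777)*(5 - 7) - 125 = -(-777)*(-2) - 125 = -111*14 - 125 = -1554 - 125 = -1679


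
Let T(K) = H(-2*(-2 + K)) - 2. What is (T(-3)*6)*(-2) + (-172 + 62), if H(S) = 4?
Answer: -134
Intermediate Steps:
T(K) = 2 (T(K) = 4 - 2 = 2)
(T(-3)*6)*(-2) + (-172 + 62) = (2*6)*(-2) + (-172 + 62) = 12*(-2) - 110 = -24 - 110 = -134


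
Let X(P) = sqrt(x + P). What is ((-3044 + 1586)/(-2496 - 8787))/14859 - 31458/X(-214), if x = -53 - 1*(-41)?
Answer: 54/6209411 + 15729*I*sqrt(226)/113 ≈ 8.6965e-6 + 2092.6*I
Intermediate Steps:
x = -12 (x = -53 + 41 = -12)
X(P) = sqrt(-12 + P)
((-3044 + 1586)/(-2496 - 8787))/14859 - 31458/X(-214) = ((-3044 + 1586)/(-2496 - 8787))/14859 - 31458/sqrt(-12 - 214) = -1458/(-11283)*(1/14859) - 31458*(-I*sqrt(226)/226) = -1458*(-1/11283)*(1/14859) - 31458*(-I*sqrt(226)/226) = (486/3761)*(1/14859) - (-15729)*I*sqrt(226)/113 = 54/6209411 + 15729*I*sqrt(226)/113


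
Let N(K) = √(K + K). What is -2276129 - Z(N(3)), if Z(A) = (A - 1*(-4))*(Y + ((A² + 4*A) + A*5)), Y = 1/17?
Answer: -38695523/17 - 715*√6/17 ≈ -2.2763e+6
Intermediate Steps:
Y = 1/17 (Y = 1*(1/17) = 1/17 ≈ 0.058824)
N(K) = √2*√K (N(K) = √(2*K) = √2*√K)
Z(A) = (4 + A)*(1/17 + A² + 9*A) (Z(A) = (A - 1*(-4))*(1/17 + ((A² + 4*A) + A*5)) = (A + 4)*(1/17 + ((A² + 4*A) + 5*A)) = (4 + A)*(1/17 + (A² + 9*A)) = (4 + A)*(1/17 + A² + 9*A))
-2276129 - Z(N(3)) = -2276129 - (4/17 + (√2*√3)³ + 13*(√2*√3)² + 613*(√2*√3)/17) = -2276129 - (4/17 + (√6)³ + 13*(√6)² + 613*√6/17) = -2276129 - (4/17 + 6*√6 + 13*6 + 613*√6/17) = -2276129 - (4/17 + 6*√6 + 78 + 613*√6/17) = -2276129 - (1330/17 + 715*√6/17) = -2276129 + (-1330/17 - 715*√6/17) = -38695523/17 - 715*√6/17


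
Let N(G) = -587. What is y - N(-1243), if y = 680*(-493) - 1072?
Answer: -335725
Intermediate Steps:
y = -336312 (y = -335240 - 1072 = -336312)
y - N(-1243) = -336312 - 1*(-587) = -336312 + 587 = -335725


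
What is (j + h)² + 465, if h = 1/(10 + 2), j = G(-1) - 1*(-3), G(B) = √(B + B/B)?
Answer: 68329/144 ≈ 474.51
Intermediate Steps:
G(B) = √(1 + B) (G(B) = √(B + 1) = √(1 + B))
j = 3 (j = √(1 - 1) - 1*(-3) = √0 + 3 = 0 + 3 = 3)
h = 1/12 ≈ 0.083333
(j + h)² + 465 = (3 + 1/12)² + 465 = (37/12)² + 465 = 1369/144 + 465 = 68329/144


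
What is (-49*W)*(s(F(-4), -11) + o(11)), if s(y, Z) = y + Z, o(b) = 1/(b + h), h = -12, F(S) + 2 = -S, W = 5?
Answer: 2450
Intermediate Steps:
F(S) = -2 - S
o(b) = 1/(-12 + b) (o(b) = 1/(b - 12) = 1/(-12 + b))
s(y, Z) = Z + y
(-49*W)*(s(F(-4), -11) + o(11)) = (-49*5)*((-11 + (-2 - 1*(-4))) + 1/(-12 + 11)) = -245*((-11 + (-2 + 4)) + 1/(-1)) = -245*((-11 + 2) - 1) = -245*(-9 - 1) = -245*(-10) = 2450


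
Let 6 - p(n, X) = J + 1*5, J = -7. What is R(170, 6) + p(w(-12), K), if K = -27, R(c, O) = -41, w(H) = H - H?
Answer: -33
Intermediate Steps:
w(H) = 0
p(n, X) = 8 (p(n, X) = 6 - (-7 + 1*5) = 6 - (-7 + 5) = 6 - 1*(-2) = 6 + 2 = 8)
R(170, 6) + p(w(-12), K) = -41 + 8 = -33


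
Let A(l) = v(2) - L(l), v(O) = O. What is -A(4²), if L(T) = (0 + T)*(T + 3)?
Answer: 302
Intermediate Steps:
L(T) = T*(3 + T)
A(l) = 2 - l*(3 + l)
-A(4²) = -(2 - 1*4²*(3 + 4²)) = -(2 - 1*16*(3 + 16)) = -(2 - 1*16*19) = -(2 - 304) = -1*(-302) = 302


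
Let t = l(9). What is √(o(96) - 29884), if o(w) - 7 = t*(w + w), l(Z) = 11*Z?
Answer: I*√10869 ≈ 104.25*I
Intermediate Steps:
t = 99 (t = 11*9 = 99)
o(w) = 7 + 198*w (o(w) = 7 + 99*(w + w) = 7 + 99*(2*w) = 7 + 198*w)
√(o(96) - 29884) = √((7 + 198*96) - 29884) = √((7 + 19008) - 29884) = √(19015 - 29884) = √(-10869) = I*√10869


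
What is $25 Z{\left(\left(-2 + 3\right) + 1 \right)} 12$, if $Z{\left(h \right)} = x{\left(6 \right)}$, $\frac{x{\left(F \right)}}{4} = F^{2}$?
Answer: $43200$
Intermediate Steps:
$x{\left(F \right)} = 4 F^{2}$
$Z{\left(h \right)} = 144$ ($Z{\left(h \right)} = 4 \cdot 6^{2} = 4 \cdot 36 = 144$)
$25 Z{\left(\left(-2 + 3\right) + 1 \right)} 12 = 25 \cdot 144 \cdot 12 = 3600 \cdot 12 = 43200$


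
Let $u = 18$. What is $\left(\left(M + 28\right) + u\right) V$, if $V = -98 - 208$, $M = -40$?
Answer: $-1836$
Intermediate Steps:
$V = -306$ ($V = -98 - 208 = -306$)
$\left(\left(M + 28\right) + u\right) V = \left(\left(-40 + 28\right) + 18\right) \left(-306\right) = \left(-12 + 18\right) \left(-306\right) = 6 \left(-306\right) = -1836$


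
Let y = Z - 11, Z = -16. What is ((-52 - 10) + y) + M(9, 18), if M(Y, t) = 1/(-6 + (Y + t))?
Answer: -1868/21 ≈ -88.952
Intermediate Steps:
M(Y, t) = 1/(-6 + Y + t)
y = -27 (y = -16 - 11 = -27)
((-52 - 10) + y) + M(9, 18) = ((-52 - 10) - 27) + 1/(-6 + 9 + 18) = (-62 - 27) + 1/21 = -89 + 1/21 = -1868/21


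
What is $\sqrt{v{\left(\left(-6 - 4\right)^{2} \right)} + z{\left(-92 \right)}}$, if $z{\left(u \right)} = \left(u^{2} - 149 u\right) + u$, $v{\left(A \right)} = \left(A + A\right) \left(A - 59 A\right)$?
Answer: $16 i \sqrt{4445} \approx 1066.7 i$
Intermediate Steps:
$v{\left(A \right)} = - 116 A^{2}$ ($v{\left(A \right)} = 2 A \left(- 58 A\right) = - 116 A^{2}$)
$z{\left(u \right)} = u^{2} - 148 u$
$\sqrt{v{\left(\left(-6 - 4\right)^{2} \right)} + z{\left(-92 \right)}} = \sqrt{- 116 \left(\left(-6 - 4\right)^{2}\right)^{2} - 92 \left(-148 - 92\right)} = \sqrt{- 116 \left(\left(-10\right)^{2}\right)^{2} - -22080} = \sqrt{- 116 \cdot 100^{2} + 22080} = \sqrt{\left(-116\right) 10000 + 22080} = \sqrt{-1160000 + 22080} = \sqrt{-1137920} = 16 i \sqrt{4445}$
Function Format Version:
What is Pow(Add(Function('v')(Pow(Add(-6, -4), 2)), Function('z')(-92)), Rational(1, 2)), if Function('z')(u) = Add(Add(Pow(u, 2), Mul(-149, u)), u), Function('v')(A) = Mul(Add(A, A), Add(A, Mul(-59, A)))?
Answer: Mul(16, I, Pow(4445, Rational(1, 2))) ≈ Mul(1066.7, I)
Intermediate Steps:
Function('v')(A) = Mul(-116, Pow(A, 2)) (Function('v')(A) = Mul(Mul(2, A), Mul(-58, A)) = Mul(-116, Pow(A, 2)))
Function('z')(u) = Add(Pow(u, 2), Mul(-148, u))
Pow(Add(Function('v')(Pow(Add(-6, -4), 2)), Function('z')(-92)), Rational(1, 2)) = Pow(Add(Mul(-116, Pow(Pow(Add(-6, -4), 2), 2)), Mul(-92, Add(-148, -92))), Rational(1, 2)) = Pow(Add(Mul(-116, Pow(Pow(-10, 2), 2)), Mul(-92, -240)), Rational(1, 2)) = Pow(Add(Mul(-116, Pow(100, 2)), 22080), Rational(1, 2)) = Pow(Add(Mul(-116, 10000), 22080), Rational(1, 2)) = Pow(Add(-1160000, 22080), Rational(1, 2)) = Pow(-1137920, Rational(1, 2)) = Mul(16, I, Pow(4445, Rational(1, 2)))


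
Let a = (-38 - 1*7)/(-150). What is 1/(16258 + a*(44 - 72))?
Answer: 5/81248 ≈ 6.1540e-5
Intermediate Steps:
a = 3/10 (a = (-38 - 7)*(-1/150) = -45*(-1/150) = 3/10 ≈ 0.30000)
1/(16258 + a*(44 - 72)) = 1/(16258 + 3*(44 - 72)/10) = 1/(16258 + (3/10)*(-28)) = 1/(16258 - 42/5) = 1/(81248/5) = 5/81248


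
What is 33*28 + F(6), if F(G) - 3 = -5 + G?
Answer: 928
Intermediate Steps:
F(G) = -2 + G (F(G) = 3 + (-5 + G) = -2 + G)
33*28 + F(6) = 33*28 + (-2 + 6) = 924 + 4 = 928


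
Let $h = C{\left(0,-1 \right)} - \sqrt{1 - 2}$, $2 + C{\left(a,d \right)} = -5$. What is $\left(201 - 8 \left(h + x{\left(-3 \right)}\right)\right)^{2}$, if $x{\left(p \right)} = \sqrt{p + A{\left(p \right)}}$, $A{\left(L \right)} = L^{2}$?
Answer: $\left(257 - 8 \sqrt{6} + 8 i\right)^{2} \approx 56297.0 + 3798.5 i$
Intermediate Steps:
$x{\left(p \right)} = \sqrt{p + p^{2}}$
$C{\left(a,d \right)} = -7$ ($C{\left(a,d \right)} = -2 - 5 = -7$)
$h = -7 - i$ ($h = -7 - \sqrt{1 - 2} = -7 - \sqrt{-1} = -7 - i \approx -7.0 - 1.0 i$)
$\left(201 - 8 \left(h + x{\left(-3 \right)}\right)\right)^{2} = \left(201 - 8 \left(\left(-7 - i\right) + \sqrt{- 3 \left(1 - 3\right)}\right)\right)^{2} = \left(201 - 8 \left(\left(-7 - i\right) + \sqrt{\left(-3\right) \left(-2\right)}\right)\right)^{2} = \left(201 - 8 \left(\left(-7 - i\right) + \sqrt{6}\right)\right)^{2} = \left(201 - 8 \left(-7 + \sqrt{6} - i\right)\right)^{2} = \left(201 + \left(56 - 8 \sqrt{6} + 8 i\right)\right)^{2} = \left(257 - 8 \sqrt{6} + 8 i\right)^{2}$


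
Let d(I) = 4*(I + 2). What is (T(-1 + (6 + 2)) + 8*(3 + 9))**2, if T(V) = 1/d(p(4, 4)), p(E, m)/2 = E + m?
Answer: 47789569/5184 ≈ 9218.7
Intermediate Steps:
p(E, m) = 2*E + 2*m (p(E, m) = 2*(E + m) = 2*E + 2*m)
d(I) = 8 + 4*I (d(I) = 4*(2 + I) = 8 + 4*I)
T(V) = 1/72 (T(V) = 1/(8 + 4*(2*4 + 2*4)) = 1/(8 + 4*(8 + 8)) = 1/(8 + 4*16) = 1/(8 + 64) = 1/72)
(T(-1 + (6 + 2)) + 8*(3 + 9))**2 = (1/72 + 8*(3 + 9))**2 = (1/72 + 8*12)**2 = (1/72 + 96)**2 = (6913/72)**2 = 47789569/5184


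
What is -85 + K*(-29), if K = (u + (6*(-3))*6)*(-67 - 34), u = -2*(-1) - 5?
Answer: -325204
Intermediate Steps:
u = -3 (u = 2 - 5 = -3)
K = 11211 (K = (-3 + (6*(-3))*6)*(-67 - 34) = (-3 - 18*6)*(-101) = (-3 - 108)*(-101) = -111*(-101) = 11211)
-85 + K*(-29) = -85 + 11211*(-29) = -85 - 325119 = -325204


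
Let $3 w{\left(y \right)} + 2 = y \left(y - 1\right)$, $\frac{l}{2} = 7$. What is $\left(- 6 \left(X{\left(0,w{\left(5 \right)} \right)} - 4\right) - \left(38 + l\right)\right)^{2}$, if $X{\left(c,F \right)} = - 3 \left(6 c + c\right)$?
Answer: $784$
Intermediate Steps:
$l = 14$ ($l = 2 \cdot 7 = 14$)
$w{\left(y \right)} = - \frac{2}{3} + \frac{y \left(-1 + y\right)}{3}$ ($w{\left(y \right)} = - \frac{2}{3} + \frac{y \left(y - 1\right)}{3} = - \frac{2}{3} + \frac{y \left(-1 + y\right)}{3}$)
$X{\left(c,F \right)} = - 21 c$ ($X{\left(c,F \right)} = - 3 \cdot 7 c = - 21 c$)
$\left(- 6 \left(X{\left(0,w{\left(5 \right)} \right)} - 4\right) - \left(38 + l\right)\right)^{2} = \left(- 6 \left(\left(-21\right) 0 - 4\right) - 52\right)^{2} = \left(- 6 \left(0 - 4\right) - 52\right)^{2} = \left(\left(-6\right) \left(-4\right) - 52\right)^{2} = \left(24 - 52\right)^{2} = \left(-28\right)^{2} = 784$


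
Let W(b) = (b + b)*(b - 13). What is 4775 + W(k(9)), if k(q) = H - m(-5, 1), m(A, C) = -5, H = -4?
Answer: 4751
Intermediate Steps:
k(q) = 1 (k(q) = -4 - 1*(-5) = -4 + 5 = 1)
W(b) = 2*b*(-13 + b) (W(b) = (2*b)*(-13 + b) = 2*b*(-13 + b))
4775 + W(k(9)) = 4775 + 2*1*(-13 + 1) = 4775 + 2*1*(-12) = 4775 - 24 = 4751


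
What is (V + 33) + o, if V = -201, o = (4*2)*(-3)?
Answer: -192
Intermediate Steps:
o = -24 (o = 8*(-3) = -24)
(V + 33) + o = (-201 + 33) - 24 = -168 - 24 = -192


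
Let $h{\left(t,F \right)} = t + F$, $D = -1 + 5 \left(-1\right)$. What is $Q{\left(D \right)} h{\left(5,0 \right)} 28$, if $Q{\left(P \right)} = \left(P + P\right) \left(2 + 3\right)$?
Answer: $-8400$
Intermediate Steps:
$D = -6$ ($D = -1 - 5 = -6$)
$Q{\left(P \right)} = 10 P$ ($Q{\left(P \right)} = 2 P 5 = 10 P$)
$h{\left(t,F \right)} = F + t$
$Q{\left(D \right)} h{\left(5,0 \right)} 28 = 10 \left(-6\right) \left(0 + 5\right) 28 = \left(-60\right) 5 \cdot 28 = \left(-300\right) 28 = -8400$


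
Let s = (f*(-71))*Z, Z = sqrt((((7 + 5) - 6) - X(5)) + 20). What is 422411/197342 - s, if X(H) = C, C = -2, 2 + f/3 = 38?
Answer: 422411/197342 + 15336*sqrt(7) ≈ 40577.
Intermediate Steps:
f = 108 (f = -6 + 3*38 = -6 + 114 = 108)
X(H) = -2
Z = 2*sqrt(7) (Z = sqrt((((7 + 5) - 6) - 1*(-2)) + 20) = sqrt(((12 - 6) + 2) + 20) = sqrt((6 + 2) + 20) = sqrt(8 + 20) = sqrt(28) = 2*sqrt(7) ≈ 5.2915)
s = -15336*sqrt(7) (s = (108*(-71))*(2*sqrt(7)) = -15336*sqrt(7) ≈ -40575.)
422411/197342 - s = 422411/197342 - (-15336)*sqrt(7) = 422411*(1/197342) + 15336*sqrt(7) = 422411/197342 + 15336*sqrt(7)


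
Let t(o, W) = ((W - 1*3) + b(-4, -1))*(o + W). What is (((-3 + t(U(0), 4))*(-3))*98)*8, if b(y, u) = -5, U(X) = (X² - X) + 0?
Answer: 44688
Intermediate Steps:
U(X) = X² - X
t(o, W) = (-8 + W)*(W + o) (t(o, W) = ((W - 1*3) - 5)*(o + W) = ((W - 3) - 5)*(W + o) = ((-3 + W) - 5)*(W + o) = (-8 + W)*(W + o))
(((-3 + t(U(0), 4))*(-3))*98)*8 = (((-3 + (4² - 8*4 - 0*(-1 + 0) + 4*(0*(-1 + 0))))*(-3))*98)*8 = (((-3 + (16 - 32 - 0*(-1) + 4*(0*(-1))))*(-3))*98)*8 = (((-3 + (16 - 32 - 8*0 + 4*0))*(-3))*98)*8 = (((-3 + (16 - 32 + 0 + 0))*(-3))*98)*8 = (((-3 - 16)*(-3))*98)*8 = (-19*(-3)*98)*8 = (57*98)*8 = 5586*8 = 44688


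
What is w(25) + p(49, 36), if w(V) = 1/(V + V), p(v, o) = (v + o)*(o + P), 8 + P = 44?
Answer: 306001/50 ≈ 6120.0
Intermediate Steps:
P = 36 (P = -8 + 44 = 36)
p(v, o) = (36 + o)*(o + v) (p(v, o) = (v + o)*(o + 36) = (o + v)*(36 + o) = (36 + o)*(o + v))
w(V) = 1/(2*V)
w(25) + p(49, 36) = (½)/25 + (36² + 36*36 + 36*49 + 36*49) = (½)*(1/25) + (1296 + 1296 + 1764 + 1764) = 1/50 + 6120 = 306001/50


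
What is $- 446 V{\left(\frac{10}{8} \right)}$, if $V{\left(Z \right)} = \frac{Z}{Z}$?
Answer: $-446$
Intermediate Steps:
$V{\left(Z \right)} = 1$
$- 446 V{\left(\frac{10}{8} \right)} = \left(-446\right) 1 = -446$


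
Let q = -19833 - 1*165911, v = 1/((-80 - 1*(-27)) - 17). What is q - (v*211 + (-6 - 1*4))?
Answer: -13001169/70 ≈ -1.8573e+5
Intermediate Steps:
v = -1/70 (v = 1/((-80 + 27) - 17) = 1/(-53 - 17) = 1/(-70) = -1/70 ≈ -0.014286)
q = -185744 (q = -19833 - 165911 = -185744)
q - (v*211 + (-6 - 1*4)) = -185744 - (-1/70*211 + (-6 - 1*4)) = -185744 - (-211/70 + (-6 - 4)) = -185744 - (-211/70 - 10) = -185744 - 1*(-911/70) = -185744 + 911/70 = -13001169/70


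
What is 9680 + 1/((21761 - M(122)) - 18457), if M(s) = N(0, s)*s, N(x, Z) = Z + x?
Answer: 112094399/11580 ≈ 9680.0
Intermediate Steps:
M(s) = s² (M(s) = (s + 0)*s = s*s = s²)
9680 + 1/((21761 - M(122)) - 18457) = 9680 + 1/((21761 - 1*122²) - 18457) = 9680 + 1/((21761 - 1*14884) - 18457) = 9680 + 1/((21761 - 14884) - 18457) = 9680 + 1/(6877 - 18457) = 9680 + 1/(-11580) = 9680 - 1/11580 = 112094399/11580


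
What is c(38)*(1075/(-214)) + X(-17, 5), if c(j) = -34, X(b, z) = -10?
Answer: 17205/107 ≈ 160.79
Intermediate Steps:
c(38)*(1075/(-214)) + X(-17, 5) = -36550/(-214) - 10 = -36550*(-1)/214 - 10 = -34*(-1075/214) - 10 = 18275/107 - 10 = 17205/107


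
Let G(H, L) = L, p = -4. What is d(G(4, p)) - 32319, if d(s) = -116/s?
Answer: -32290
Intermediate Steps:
d(G(4, p)) - 32319 = -116/(-4) - 32319 = -116*(-¼) - 32319 = 29 - 32319 = -32290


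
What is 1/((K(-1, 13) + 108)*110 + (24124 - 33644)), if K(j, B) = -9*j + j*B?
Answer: 1/1920 ≈ 0.00052083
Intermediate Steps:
K(j, B) = -9*j + B*j
1/((K(-1, 13) + 108)*110 + (24124 - 33644)) = 1/((-(-9 + 13) + 108)*110 + (24124 - 33644)) = 1/((-1*4 + 108)*110 - 9520) = 1/((-4 + 108)*110 - 9520) = 1/(104*110 - 9520) = 1/(11440 - 9520) = 1/1920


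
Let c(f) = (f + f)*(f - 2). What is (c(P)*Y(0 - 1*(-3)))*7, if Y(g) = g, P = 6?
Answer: 1008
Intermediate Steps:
c(f) = 2*f*(-2 + f) (c(f) = (2*f)*(-2 + f) = 2*f*(-2 + f))
(c(P)*Y(0 - 1*(-3)))*7 = ((2*6*(-2 + 6))*(0 - 1*(-3)))*7 = ((2*6*4)*(0 + 3))*7 = (48*3)*7 = 144*7 = 1008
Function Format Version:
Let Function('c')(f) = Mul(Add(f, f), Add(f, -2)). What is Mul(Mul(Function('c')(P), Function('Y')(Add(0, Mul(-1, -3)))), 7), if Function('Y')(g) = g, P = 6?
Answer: 1008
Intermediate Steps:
Function('c')(f) = Mul(2, f, Add(-2, f)) (Function('c')(f) = Mul(Mul(2, f), Add(-2, f)) = Mul(2, f, Add(-2, f)))
Mul(Mul(Function('c')(P), Function('Y')(Add(0, Mul(-1, -3)))), 7) = Mul(Mul(Mul(2, 6, Add(-2, 6)), Add(0, Mul(-1, -3))), 7) = Mul(Mul(Mul(2, 6, 4), Add(0, 3)), 7) = Mul(Mul(48, 3), 7) = Mul(144, 7) = 1008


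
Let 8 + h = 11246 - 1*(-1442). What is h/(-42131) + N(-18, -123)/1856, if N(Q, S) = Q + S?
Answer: -29474551/78195136 ≈ -0.37694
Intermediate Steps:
h = 12680 (h = -8 + (11246 - 1*(-1442)) = -8 + (11246 + 1442) = -8 + 12688 = 12680)
h/(-42131) + N(-18, -123)/1856 = 12680/(-42131) + (-18 - 123)/1856 = 12680*(-1/42131) - 141*1/1856 = -12680/42131 - 141/1856 = -29474551/78195136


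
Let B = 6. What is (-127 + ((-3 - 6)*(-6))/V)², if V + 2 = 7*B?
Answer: 6315169/400 ≈ 15788.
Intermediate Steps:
V = 40 (V = -2 + 7*6 = -2 + 42 = 40)
(-127 + ((-3 - 6)*(-6))/V)² = (-127 + ((-3 - 6)*(-6))/40)² = (-127 - 9*(-6)*(1/40))² = (-127 + 54*(1/40))² = (-127 + 27/20)² = (-2513/20)² = 6315169/400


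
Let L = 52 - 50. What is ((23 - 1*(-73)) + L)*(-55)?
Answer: -5390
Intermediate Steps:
L = 2
((23 - 1*(-73)) + L)*(-55) = ((23 - 1*(-73)) + 2)*(-55) = ((23 + 73) + 2)*(-55) = (96 + 2)*(-55) = 98*(-55) = -5390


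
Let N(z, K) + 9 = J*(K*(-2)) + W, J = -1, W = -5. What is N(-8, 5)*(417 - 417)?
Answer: 0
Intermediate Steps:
N(z, K) = -14 + 2*K (N(z, K) = -9 + (-K*(-2) - 5) = -9 + (-(-2)*K - 5) = -9 + (2*K - 5) = -9 + (-5 + 2*K) = -14 + 2*K)
N(-8, 5)*(417 - 417) = (-14 + 2*5)*(417 - 417) = (-14 + 10)*0 = -4*0 = 0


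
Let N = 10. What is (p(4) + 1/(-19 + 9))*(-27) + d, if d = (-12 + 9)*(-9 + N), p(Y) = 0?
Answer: -3/10 ≈ -0.30000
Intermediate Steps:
d = -3 (d = (-12 + 9)*(-9 + 10) = -3*1 = -3)
(p(4) + 1/(-19 + 9))*(-27) + d = (0 + 1/(-19 + 9))*(-27) - 3 = (0 + 1/(-10))*(-27) - 3 = (0 - ⅒)*(-27) - 3 = -⅒*(-27) - 3 = 27/10 - 3 = -3/10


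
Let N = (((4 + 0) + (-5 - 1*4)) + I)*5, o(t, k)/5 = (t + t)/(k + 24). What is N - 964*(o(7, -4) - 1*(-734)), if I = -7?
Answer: -711010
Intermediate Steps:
o(t, k) = 10*t/(24 + k) (o(t, k) = 5*((t + t)/(k + 24)) = 5*((2*t)/(24 + k)) = 5*(2*t/(24 + k)) = 10*t/(24 + k))
N = -60 (N = (((4 + 0) + (-5 - 1*4)) - 7)*5 = ((4 + (-5 - 4)) - 7)*5 = ((4 - 9) - 7)*5 = (-5 - 7)*5 = -12*5 = -60)
N - 964*(o(7, -4) - 1*(-734)) = -60 - 964*(10*7/(24 - 4) - 1*(-734)) = -60 - 964*(10*7/20 + 734) = -60 - 964*(10*7*(1/20) + 734) = -60 - 964*(7/2 + 734) = -60 - 964*1475/2 = -60 - 710950 = -711010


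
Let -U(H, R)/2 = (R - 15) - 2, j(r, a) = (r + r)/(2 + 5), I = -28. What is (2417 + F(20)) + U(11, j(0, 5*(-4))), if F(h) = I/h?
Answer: 12248/5 ≈ 2449.6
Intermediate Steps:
j(r, a) = 2*r/7 (j(r, a) = (2*r)/7 = (2*r)*(1/7) = 2*r/7)
F(h) = -28/h
U(H, R) = 34 - 2*R (U(H, R) = -2*((R - 15) - 2) = -2*((-15 + R) - 2) = -2*(-17 + R) = 34 - 2*R)
(2417 + F(20)) + U(11, j(0, 5*(-4))) = (2417 - 28/20) + (34 - 4*0/7) = (2417 - 28*1/20) + (34 - 2*0) = (2417 - 7/5) + (34 + 0) = 12078/5 + 34 = 12248/5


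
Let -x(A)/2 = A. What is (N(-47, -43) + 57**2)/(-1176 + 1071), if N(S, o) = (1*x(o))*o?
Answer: 449/105 ≈ 4.2762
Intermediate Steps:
x(A) = -2*A
N(S, o) = -2*o**2 (N(S, o) = (1*(-2*o))*o = (-2*o)*o = -2*o**2)
(N(-47, -43) + 57**2)/(-1176 + 1071) = (-2*(-43)**2 + 57**2)/(-1176 + 1071) = (-2*1849 + 3249)/(-105) = (-3698 + 3249)*(-1/105) = -449*(-1/105) = 449/105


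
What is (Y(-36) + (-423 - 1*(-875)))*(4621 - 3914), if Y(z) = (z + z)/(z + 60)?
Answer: 317443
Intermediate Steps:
Y(z) = 2*z/(60 + z) (Y(z) = (2*z)/(60 + z) = 2*z/(60 + z))
(Y(-36) + (-423 - 1*(-875)))*(4621 - 3914) = (2*(-36)/(60 - 36) + (-423 - 1*(-875)))*(4621 - 3914) = (2*(-36)/24 + (-423 + 875))*707 = (2*(-36)*(1/24) + 452)*707 = (-3 + 452)*707 = 449*707 = 317443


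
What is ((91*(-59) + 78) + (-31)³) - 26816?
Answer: -61898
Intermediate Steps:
((91*(-59) + 78) + (-31)³) - 26816 = ((-5369 + 78) - 29791) - 26816 = (-5291 - 29791) - 26816 = -35082 - 26816 = -61898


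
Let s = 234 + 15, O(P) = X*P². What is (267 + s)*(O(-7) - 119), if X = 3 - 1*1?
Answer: -10836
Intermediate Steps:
X = 2 (X = 3 - 1 = 2)
O(P) = 2*P²
s = 249
(267 + s)*(O(-7) - 119) = (267 + 249)*(2*(-7)² - 119) = 516*(2*49 - 119) = 516*(98 - 119) = 516*(-21) = -10836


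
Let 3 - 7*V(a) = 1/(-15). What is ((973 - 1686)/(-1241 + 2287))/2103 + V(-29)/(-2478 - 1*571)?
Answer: -109817111/234745040670 ≈ -0.00046781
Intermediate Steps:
V(a) = 46/105 (V(a) = 3/7 - ⅐/(-15) = 3/7 - ⅐*(-1/15) = 3/7 + 1/105 = 46/105)
((973 - 1686)/(-1241 + 2287))/2103 + V(-29)/(-2478 - 1*571) = ((973 - 1686)/(-1241 + 2287))/2103 + 46/(105*(-2478 - 1*571)) = -713/1046*(1/2103) + 46/(105*(-2478 - 571)) = -713*1/1046*(1/2103) + (46/105)/(-3049) = -713/1046*1/2103 + (46/105)*(-1/3049) = -713/2199738 - 46/320145 = -109817111/234745040670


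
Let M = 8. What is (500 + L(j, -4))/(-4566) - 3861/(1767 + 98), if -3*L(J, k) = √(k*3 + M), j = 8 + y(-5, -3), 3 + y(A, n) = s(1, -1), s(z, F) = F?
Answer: -9280913/4257795 + I/6849 ≈ -2.1797 + 0.00014601*I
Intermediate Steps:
y(A, n) = -4 (y(A, n) = -3 - 1 = -4)
j = 4 (j = 8 - 4 = 4)
L(J, k) = -√(8 + 3*k)/3 (L(J, k) = -√(k*3 + 8)/3 = -√(3*k + 8)/3 = -√(8 + 3*k)/3)
(500 + L(j, -4))/(-4566) - 3861/(1767 + 98) = (500 - √(8 + 3*(-4))/3)/(-4566) - 3861/(1767 + 98) = (500 - √(8 - 12)/3)*(-1/4566) - 3861/1865 = (500 - 2*I/3)*(-1/4566) - 3861*1/1865 = (500 - 2*I/3)*(-1/4566) - 3861/1865 = (-250/2283 + I/6849) - 3861/1865 = -9280913/4257795 + I/6849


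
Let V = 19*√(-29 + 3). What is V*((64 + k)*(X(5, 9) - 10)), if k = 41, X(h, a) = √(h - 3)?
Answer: 1995*I*√26*(-10 + √2) ≈ -87339.0*I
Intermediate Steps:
X(h, a) = √(-3 + h)
V = 19*I*√26 (V = 19*√(-26) = 19*(I*√26) = 19*I*√26 ≈ 96.881*I)
V*((64 + k)*(X(5, 9) - 10)) = (19*I*√26)*((64 + 41)*(√(-3 + 5) - 10)) = (19*I*√26)*(105*(√2 - 10)) = (19*I*√26)*(105*(-10 + √2)) = (19*I*√26)*(-1050 + 105*√2) = 19*I*√26*(-1050 + 105*√2)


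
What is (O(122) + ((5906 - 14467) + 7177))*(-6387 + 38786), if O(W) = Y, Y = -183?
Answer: -50769233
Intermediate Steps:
O(W) = -183
(O(122) + ((5906 - 14467) + 7177))*(-6387 + 38786) = (-183 + ((5906 - 14467) + 7177))*(-6387 + 38786) = (-183 + (-8561 + 7177))*32399 = (-183 - 1384)*32399 = -1567*32399 = -50769233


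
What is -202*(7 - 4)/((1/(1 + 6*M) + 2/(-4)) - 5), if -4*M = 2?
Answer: 101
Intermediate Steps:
M = -½ (M = -¼*2 = -½ ≈ -0.50000)
-202*(7 - 4)/((1/(1 + 6*M) + 2/(-4)) - 5) = -202*(7 - 4)/((1/(1 + 6*(-½)) + 2/(-4)) - 5) = -606/((1/(1 - 3) + 2*(-¼)) - 5) = -606/((1/(-2) - ½) - 5) = -606/((1*(-½) - ½) - 5) = -606/((-½ - ½) - 5) = -606/(-1 - 5) = -606/(-6) = -606*(-1)/6 = -202*(-½) = 101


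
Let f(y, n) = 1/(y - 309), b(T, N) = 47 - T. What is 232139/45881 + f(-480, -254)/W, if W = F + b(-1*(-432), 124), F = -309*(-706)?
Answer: 39886062810118/7883261536821 ≈ 5.0596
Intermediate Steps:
f(y, n) = 1/(-309 + y)
F = 218154
W = 217769 (W = 218154 + (47 - (-1)*(-432)) = 218154 + (47 - 1*432) = 218154 + (47 - 432) = 218154 - 385 = 217769)
232139/45881 + f(-480, -254)/W = 232139/45881 + 1/(-309 - 480*217769) = 232139*(1/45881) + (1/217769)/(-789) = 232139/45881 - 1/789*1/217769 = 232139/45881 - 1/171819741 = 39886062810118/7883261536821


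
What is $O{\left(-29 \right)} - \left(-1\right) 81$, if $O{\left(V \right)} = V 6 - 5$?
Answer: $-98$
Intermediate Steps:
$O{\left(V \right)} = -5 + 6 V$ ($O{\left(V \right)} = 6 V - 5 = -5 + 6 V$)
$O{\left(-29 \right)} - \left(-1\right) 81 = \left(-5 + 6 \left(-29\right)\right) - \left(-1\right) 81 = \left(-5 - 174\right) - -81 = -179 + 81 = -98$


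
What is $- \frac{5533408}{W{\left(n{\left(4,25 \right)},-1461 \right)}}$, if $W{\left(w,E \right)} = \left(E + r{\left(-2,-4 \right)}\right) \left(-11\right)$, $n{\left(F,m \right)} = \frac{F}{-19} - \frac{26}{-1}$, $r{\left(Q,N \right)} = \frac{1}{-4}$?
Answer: $- \frac{22133632}{64295} \approx -344.25$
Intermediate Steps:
$r{\left(Q,N \right)} = - \frac{1}{4}$
$n{\left(F,m \right)} = 26 - \frac{F}{19}$ ($n{\left(F,m \right)} = F \left(- \frac{1}{19}\right) - -26 = - \frac{F}{19} + 26 = 26 - \frac{F}{19}$)
$W{\left(w,E \right)} = \frac{11}{4} - 11 E$ ($W{\left(w,E \right)} = \left(E - \frac{1}{4}\right) \left(-11\right) = \left(- \frac{1}{4} + E\right) \left(-11\right) = \frac{11}{4} - 11 E$)
$- \frac{5533408}{W{\left(n{\left(4,25 \right)},-1461 \right)}} = - \frac{5533408}{\frac{11}{4} - -16071} = - \frac{5533408}{\frac{11}{4} + 16071} = - \frac{5533408}{\frac{64295}{4}} = \left(-5533408\right) \frac{4}{64295} = - \frac{22133632}{64295}$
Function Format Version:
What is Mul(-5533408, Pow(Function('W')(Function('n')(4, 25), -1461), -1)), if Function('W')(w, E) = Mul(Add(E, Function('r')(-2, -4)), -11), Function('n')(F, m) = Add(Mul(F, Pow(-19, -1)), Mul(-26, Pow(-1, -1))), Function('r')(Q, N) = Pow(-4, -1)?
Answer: Rational(-22133632, 64295) ≈ -344.25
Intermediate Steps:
Function('r')(Q, N) = Rational(-1, 4)
Function('n')(F, m) = Add(26, Mul(Rational(-1, 19), F)) (Function('n')(F, m) = Add(Mul(F, Rational(-1, 19)), Mul(-26, -1)) = Add(Mul(Rational(-1, 19), F), 26) = Add(26, Mul(Rational(-1, 19), F)))
Function('W')(w, E) = Add(Rational(11, 4), Mul(-11, E)) (Function('W')(w, E) = Mul(Add(E, Rational(-1, 4)), -11) = Mul(Add(Rational(-1, 4), E), -11) = Add(Rational(11, 4), Mul(-11, E)))
Mul(-5533408, Pow(Function('W')(Function('n')(4, 25), -1461), -1)) = Mul(-5533408, Pow(Add(Rational(11, 4), Mul(-11, -1461)), -1)) = Mul(-5533408, Pow(Add(Rational(11, 4), 16071), -1)) = Mul(-5533408, Pow(Rational(64295, 4), -1)) = Mul(-5533408, Rational(4, 64295)) = Rational(-22133632, 64295)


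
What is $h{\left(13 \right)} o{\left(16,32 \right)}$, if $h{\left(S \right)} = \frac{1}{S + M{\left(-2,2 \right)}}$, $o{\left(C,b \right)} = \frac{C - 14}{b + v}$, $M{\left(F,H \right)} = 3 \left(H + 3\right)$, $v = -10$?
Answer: $\frac{1}{308} \approx 0.0032468$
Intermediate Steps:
$M{\left(F,H \right)} = 9 + 3 H$ ($M{\left(F,H \right)} = 3 \left(3 + H\right) = 9 + 3 H$)
$o{\left(C,b \right)} = \frac{-14 + C}{-10 + b}$ ($o{\left(C,b \right)} = \frac{C - 14}{b - 10} = \frac{-14 + C}{-10 + b}$)
$h{\left(S \right)} = \frac{1}{15 + S}$ ($h{\left(S \right)} = \frac{1}{S + \left(9 + 3 \cdot 2\right)} = \frac{1}{S + \left(9 + 6\right)} = \frac{1}{S + 15} = \frac{1}{15 + S}$)
$h{\left(13 \right)} o{\left(16,32 \right)} = \frac{\frac{1}{-10 + 32} \left(-14 + 16\right)}{15 + 13} = \frac{\frac{1}{22} \cdot 2}{28} = \frac{1}{28} \cdot \frac{1}{11} = \frac{1}{308}$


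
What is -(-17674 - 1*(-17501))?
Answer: 173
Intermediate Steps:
-(-17674 - 1*(-17501)) = -(-17674 + 17501) = -1*(-173) = 173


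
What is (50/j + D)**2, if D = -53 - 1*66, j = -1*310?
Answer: 13645636/961 ≈ 14199.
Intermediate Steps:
j = -310
D = -119 (D = -53 - 66 = -119)
(50/j + D)**2 = (50/(-310) - 119)**2 = (50*(-1/310) - 119)**2 = (-5/31 - 119)**2 = (-3694/31)**2 = 13645636/961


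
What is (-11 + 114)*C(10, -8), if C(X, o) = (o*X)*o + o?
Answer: 65096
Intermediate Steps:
C(X, o) = o + X*o² (C(X, o) = (X*o)*o + o = X*o² + o = o + X*o²)
(-11 + 114)*C(10, -8) = (-11 + 114)*(-8*(1 + 10*(-8))) = 103*(-8*(1 - 80)) = 103*(-8*(-79)) = 103*632 = 65096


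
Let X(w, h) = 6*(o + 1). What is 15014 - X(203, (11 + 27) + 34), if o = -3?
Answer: 15026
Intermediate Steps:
X(w, h) = -12 (X(w, h) = 6*(-3 + 1) = 6*(-2) = -12)
15014 - X(203, (11 + 27) + 34) = 15014 - 1*(-12) = 15014 + 12 = 15026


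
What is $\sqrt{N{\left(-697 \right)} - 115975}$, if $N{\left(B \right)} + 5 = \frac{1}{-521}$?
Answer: $\frac{i \sqrt{31481727701}}{521} \approx 340.56 i$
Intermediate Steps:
$N{\left(B \right)} = - \frac{2606}{521}$ ($N{\left(B \right)} = -5 + \frac{1}{-521} = -5 - \frac{1}{521} = - \frac{2606}{521}$)
$\sqrt{N{\left(-697 \right)} - 115975} = \sqrt{- \frac{2606}{521} - 115975} = \sqrt{- \frac{60425581}{521}} = \frac{i \sqrt{31481727701}}{521}$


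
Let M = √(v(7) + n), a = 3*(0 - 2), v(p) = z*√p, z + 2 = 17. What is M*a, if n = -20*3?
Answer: -6*I*√(60 - 15*√7) ≈ -27.042*I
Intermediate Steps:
z = 15 (z = -2 + 17 = 15)
n = -60
v(p) = 15*√p
a = -6 (a = 3*(-2) = -6)
M = √(-60 + 15*√7) (M = √(15*√7 - 60) = √(-60 + 15*√7) ≈ 4.5071*I)
M*a = √(-60 + 15*√7)*(-6) = -6*√(-60 + 15*√7)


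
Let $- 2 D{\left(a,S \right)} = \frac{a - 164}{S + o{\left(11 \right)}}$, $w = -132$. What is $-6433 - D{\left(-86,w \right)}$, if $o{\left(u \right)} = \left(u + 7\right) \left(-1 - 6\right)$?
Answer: $- \frac{1659589}{258} \approx -6432.5$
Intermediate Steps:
$o{\left(u \right)} = -49 - 7 u$ ($o{\left(u \right)} = \left(7 + u\right) \left(-7\right) = -49 - 7 u$)
$D{\left(a,S \right)} = - \frac{-164 + a}{2 \left(-126 + S\right)}$ ($D{\left(a,S \right)} = - \frac{\left(a - 164\right) \frac{1}{S - 126}}{2} = - \frac{\left(-164 + a\right) \frac{1}{S - 126}}{2} = - \frac{\left(-164 + a\right) \frac{1}{-126 + S}}{2} = - \frac{\frac{1}{-126 + S} \left(-164 + a\right)}{2} = - \frac{-164 + a}{2 \left(-126 + S\right)}$)
$-6433 - D{\left(-86,w \right)} = -6433 - \frac{164 - -86}{2 \left(-126 - 132\right)} = -6433 - \frac{164 + 86}{2 \left(-258\right)} = -6433 - \frac{1}{2} \left(- \frac{1}{258}\right) 250 = -6433 - - \frac{125}{258} = -6433 + \frac{125}{258} = - \frac{1659589}{258}$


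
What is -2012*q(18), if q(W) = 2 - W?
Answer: 32192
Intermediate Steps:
-2012*q(18) = -2012*(2 - 1*18) = -2012*(2 - 18) = -2012*(-16) = 32192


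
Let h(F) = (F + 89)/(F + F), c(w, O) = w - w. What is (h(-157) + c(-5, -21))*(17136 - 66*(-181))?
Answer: 988788/157 ≈ 6298.0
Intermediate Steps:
c(w, O) = 0
h(F) = (89 + F)/(2*F) (h(F) = (89 + F)/((2*F)) = (89 + F)*(1/(2*F)) = (89 + F)/(2*F))
(h(-157) + c(-5, -21))*(17136 - 66*(-181)) = ((½)*(89 - 157)/(-157) + 0)*(17136 - 66*(-181)) = ((½)*(-1/157)*(-68) + 0)*(17136 + 11946) = (34/157 + 0)*29082 = (34/157)*29082 = 988788/157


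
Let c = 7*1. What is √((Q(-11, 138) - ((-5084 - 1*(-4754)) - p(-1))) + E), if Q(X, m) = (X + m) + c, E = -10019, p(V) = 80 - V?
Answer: I*√9474 ≈ 97.334*I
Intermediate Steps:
c = 7
Q(X, m) = 7 + X + m (Q(X, m) = (X + m) + 7 = 7 + X + m)
√((Q(-11, 138) - ((-5084 - 1*(-4754)) - p(-1))) + E) = √(((7 - 11 + 138) - ((-5084 - 1*(-4754)) - (80 - 1*(-1)))) - 10019) = √((134 - ((-5084 + 4754) - (80 + 1))) - 10019) = √((134 - (-330 - 1*81)) - 10019) = √((134 - (-330 - 81)) - 10019) = √((134 - 1*(-411)) - 10019) = √((134 + 411) - 10019) = √(545 - 10019) = √(-9474) = I*√9474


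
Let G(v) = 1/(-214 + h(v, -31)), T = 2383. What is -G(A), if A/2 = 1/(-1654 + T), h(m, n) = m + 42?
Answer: 729/125386 ≈ 0.0058140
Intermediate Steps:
h(m, n) = 42 + m
A = 2/729 (A = 2/(-1654 + 2383) = 2/729 ≈ 0.0027435)
G(v) = 1/(-172 + v) (G(v) = 1/(-214 + (42 + v)) = 1/(-172 + v))
-G(A) = -1/(-172 + 2/729) = -1/(-125386/729) = -1*(-729/125386) = 729/125386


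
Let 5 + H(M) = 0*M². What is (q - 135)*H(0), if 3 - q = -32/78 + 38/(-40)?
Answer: 101899/156 ≈ 653.20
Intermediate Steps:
q = 3401/780 (q = 3 - (-32/78 + 38/(-40)) = 3 - (-32*1/78 + 38*(-1/40)) = 3 - (-16/39 - 19/20) = 3 - 1*(-1061/780) = 3 + 1061/780 = 3401/780 ≈ 4.3603)
H(M) = -5 (H(M) = -5 + 0*M² = -5 + 0 = -5)
(q - 135)*H(0) = (3401/780 - 135)*(-5) = -101899/780*(-5) = 101899/156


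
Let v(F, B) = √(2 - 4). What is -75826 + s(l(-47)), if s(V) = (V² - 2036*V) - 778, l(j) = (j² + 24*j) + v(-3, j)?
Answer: -1108961 + 126*I*√2 ≈ -1.109e+6 + 178.19*I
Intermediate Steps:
v(F, B) = I*√2 (v(F, B) = √(-2) = I*√2)
l(j) = j² + 24*j + I*√2 (l(j) = (j² + 24*j) + I*√2 = j² + 24*j + I*√2)
s(V) = -778 + V² - 2036*V
-75826 + s(l(-47)) = -75826 + (-778 + ((-47)² + 24*(-47) + I*√2)² - 2036*((-47)² + 24*(-47) + I*√2)) = -75826 + (-778 + (2209 - 1128 + I*√2)² - 2036*(2209 - 1128 + I*√2)) = -75826 + (-778 + (1081 + I*√2)² - 2036*(1081 + I*√2)) = -75826 + (-778 + (1081 + I*√2)² + (-2200916 - 2036*I*√2)) = -75826 + (-2201694 + (1081 + I*√2)² - 2036*I*√2) = -2277520 + (1081 + I*√2)² - 2036*I*√2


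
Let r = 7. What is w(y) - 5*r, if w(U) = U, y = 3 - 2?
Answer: -34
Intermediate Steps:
y = 1
w(y) - 5*r = 1 - 5*7 = 1 - 35 = -34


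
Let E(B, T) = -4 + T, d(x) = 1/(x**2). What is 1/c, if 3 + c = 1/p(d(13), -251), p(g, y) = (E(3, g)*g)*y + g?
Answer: -169594/480221 ≈ -0.35316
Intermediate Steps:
d(x) = x**(-2)
p(g, y) = g + g*y*(-4 + g) (p(g, y) = ((-4 + g)*g)*y + g = (g*(-4 + g))*y + g = g*y*(-4 + g) + g = g + g*y*(-4 + g))
c = -480221/169594 (c = -3 + 1/((1 - 251*(-4 + 13**(-2)))/13**2) = -3 + 1/((1 - 251*(-4 + 1/169))/169) = -3 + 1/((1 - 251*(-675/169))/169) = -3 + 1/((1 + 169425/169)/169) = -3 + 1/((1/169)*(169594/169)) = -3 + 1/(169594/28561) = -3 + 28561/169594 = -480221/169594 ≈ -2.8316)
1/c = 1/(-480221/169594) = -169594/480221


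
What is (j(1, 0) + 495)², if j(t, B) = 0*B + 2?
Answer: 247009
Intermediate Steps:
j(t, B) = 2 (j(t, B) = 0 + 2 = 2)
(j(1, 0) + 495)² = (2 + 495)² = 497² = 247009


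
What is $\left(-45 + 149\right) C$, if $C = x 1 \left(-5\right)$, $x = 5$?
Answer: $-2600$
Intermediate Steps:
$C = -25$ ($C = 5 \cdot 1 \left(-5\right) = 5 \left(-5\right) = -25$)
$\left(-45 + 149\right) C = \left(-45 + 149\right) \left(-25\right) = 104 \left(-25\right) = -2600$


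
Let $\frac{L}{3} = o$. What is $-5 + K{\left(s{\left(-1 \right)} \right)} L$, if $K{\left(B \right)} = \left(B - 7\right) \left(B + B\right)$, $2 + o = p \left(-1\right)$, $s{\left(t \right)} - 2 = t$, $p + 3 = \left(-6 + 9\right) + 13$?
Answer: $535$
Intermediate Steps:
$p = 13$ ($p = -3 + \left(\left(-6 + 9\right) + 13\right) = -3 + \left(3 + 13\right) = -3 + 16 = 13$)
$s{\left(t \right)} = 2 + t$
$o = -15$ ($o = -2 + 13 \left(-1\right) = -2 - 13 = -15$)
$K{\left(B \right)} = 2 B \left(-7 + B\right)$ ($K{\left(B \right)} = \left(-7 + B\right) 2 B = 2 B \left(-7 + B\right)$)
$L = -45$ ($L = 3 \left(-15\right) = -45$)
$-5 + K{\left(s{\left(-1 \right)} \right)} L = -5 + 2 \left(2 - 1\right) \left(-7 + \left(2 - 1\right)\right) \left(-45\right) = -5 + 2 \cdot 1 \left(-7 + 1\right) \left(-45\right) = -5 + 2 \cdot 1 \left(-6\right) \left(-45\right) = -5 - -540 = -5 + 540 = 535$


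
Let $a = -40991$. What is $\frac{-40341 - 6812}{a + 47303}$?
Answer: $- \frac{47153}{6312} \approx -7.4704$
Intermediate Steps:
$\frac{-40341 - 6812}{a + 47303} = \frac{-40341 - 6812}{-40991 + 47303} = - \frac{47153}{6312}$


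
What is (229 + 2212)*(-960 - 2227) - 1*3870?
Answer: -7783337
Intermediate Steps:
(229 + 2212)*(-960 - 2227) - 1*3870 = 2441*(-3187) - 3870 = -7779467 - 3870 = -7783337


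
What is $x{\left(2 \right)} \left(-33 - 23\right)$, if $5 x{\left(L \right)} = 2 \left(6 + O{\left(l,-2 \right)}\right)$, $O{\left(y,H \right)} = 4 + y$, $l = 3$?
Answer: $- \frac{1456}{5} \approx -291.2$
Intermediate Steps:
$x{\left(L \right)} = \frac{26}{5}$ ($x{\left(L \right)} = \frac{2 \left(6 + \left(4 + 3\right)\right)}{5} = \frac{2 \left(6 + 7\right)}{5} = \frac{2 \cdot 13}{5} = \frac{1}{5} \cdot 26 = \frac{26}{5}$)
$x{\left(2 \right)} \left(-33 - 23\right) = \frac{26 \left(-33 - 23\right)}{5} = \frac{26}{5} \left(-56\right) = - \frac{1456}{5}$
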